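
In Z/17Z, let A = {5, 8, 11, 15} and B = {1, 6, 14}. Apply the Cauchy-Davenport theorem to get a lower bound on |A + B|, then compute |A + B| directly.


Cauchy-Davenport: |A + B| ≥ min(p, |A| + |B| - 1) for A, B nonempty in Z/pZ.
|A| = 4, |B| = 3, p = 17.
CD lower bound = min(17, 4 + 3 - 1) = min(17, 6) = 6.
Compute A + B mod 17 directly:
a = 5: 5+1=6, 5+6=11, 5+14=2
a = 8: 8+1=9, 8+6=14, 8+14=5
a = 11: 11+1=12, 11+6=0, 11+14=8
a = 15: 15+1=16, 15+6=4, 15+14=12
A + B = {0, 2, 4, 5, 6, 8, 9, 11, 12, 14, 16}, so |A + B| = 11.
Verify: 11 ≥ 6? Yes ✓.

CD lower bound = 6, actual |A + B| = 11.


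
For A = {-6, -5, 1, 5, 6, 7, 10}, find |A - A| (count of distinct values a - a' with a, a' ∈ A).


A - A = {a - a' : a, a' ∈ A}; |A| = 7.
Bounds: 2|A|-1 ≤ |A - A| ≤ |A|² - |A| + 1, i.e. 13 ≤ |A - A| ≤ 43.
Note: 0 ∈ A - A always (from a - a). The set is symmetric: if d ∈ A - A then -d ∈ A - A.
Enumerate nonzero differences d = a - a' with a > a' (then include -d):
Positive differences: {1, 2, 3, 4, 5, 6, 7, 9, 10, 11, 12, 13, 15, 16}
Full difference set: {0} ∪ (positive diffs) ∪ (negative diffs).
|A - A| = 1 + 2·14 = 29 (matches direct enumeration: 29).

|A - A| = 29


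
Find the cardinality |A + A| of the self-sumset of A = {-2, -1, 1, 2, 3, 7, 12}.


A + A = {a + a' : a, a' ∈ A}; |A| = 7.
General bounds: 2|A| - 1 ≤ |A + A| ≤ |A|(|A|+1)/2, i.e. 13 ≤ |A + A| ≤ 28.
Lower bound 2|A|-1 is attained iff A is an arithmetic progression.
Enumerate sums a + a' for a ≤ a' (symmetric, so this suffices):
a = -2: -2+-2=-4, -2+-1=-3, -2+1=-1, -2+2=0, -2+3=1, -2+7=5, -2+12=10
a = -1: -1+-1=-2, -1+1=0, -1+2=1, -1+3=2, -1+7=6, -1+12=11
a = 1: 1+1=2, 1+2=3, 1+3=4, 1+7=8, 1+12=13
a = 2: 2+2=4, 2+3=5, 2+7=9, 2+12=14
a = 3: 3+3=6, 3+7=10, 3+12=15
a = 7: 7+7=14, 7+12=19
a = 12: 12+12=24
Distinct sums: {-4, -3, -2, -1, 0, 1, 2, 3, 4, 5, 6, 8, 9, 10, 11, 13, 14, 15, 19, 24}
|A + A| = 20

|A + A| = 20


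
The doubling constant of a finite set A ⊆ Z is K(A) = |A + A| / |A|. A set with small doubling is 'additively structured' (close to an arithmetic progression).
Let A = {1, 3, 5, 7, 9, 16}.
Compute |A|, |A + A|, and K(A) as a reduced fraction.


|A| = 6.
Compute A + A by enumerating all 36 pairs.
A + A = {2, 4, 6, 8, 10, 12, 14, 16, 17, 18, 19, 21, 23, 25, 32}, so |A + A| = 15.
K = |A + A| / |A| = 15/6 = 5/2 ≈ 2.5000.
Reference: AP of size 6 gives K = 11/6 ≈ 1.8333; a fully generic set of size 6 gives K ≈ 3.5000.

|A| = 6, |A + A| = 15, K = 15/6 = 5/2.


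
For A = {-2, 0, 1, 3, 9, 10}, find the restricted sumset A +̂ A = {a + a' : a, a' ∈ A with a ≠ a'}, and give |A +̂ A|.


Restricted sumset: A +̂ A = {a + a' : a ∈ A, a' ∈ A, a ≠ a'}.
Equivalently, take A + A and drop any sum 2a that is achievable ONLY as a + a for a ∈ A (i.e. sums representable only with equal summands).
Enumerate pairs (a, a') with a < a' (symmetric, so each unordered pair gives one sum; this covers all a ≠ a'):
  -2 + 0 = -2
  -2 + 1 = -1
  -2 + 3 = 1
  -2 + 9 = 7
  -2 + 10 = 8
  0 + 1 = 1
  0 + 3 = 3
  0 + 9 = 9
  0 + 10 = 10
  1 + 3 = 4
  1 + 9 = 10
  1 + 10 = 11
  3 + 9 = 12
  3 + 10 = 13
  9 + 10 = 19
Collected distinct sums: {-2, -1, 1, 3, 4, 7, 8, 9, 10, 11, 12, 13, 19}
|A +̂ A| = 13
(Reference bound: |A +̂ A| ≥ 2|A| - 3 for |A| ≥ 2, with |A| = 6 giving ≥ 9.)

|A +̂ A| = 13


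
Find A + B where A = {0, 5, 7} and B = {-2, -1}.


A + B = {a + b : a ∈ A, b ∈ B}.
Enumerate all |A|·|B| = 3·2 = 6 pairs (a, b) and collect distinct sums.
a = 0: 0+-2=-2, 0+-1=-1
a = 5: 5+-2=3, 5+-1=4
a = 7: 7+-2=5, 7+-1=6
Collecting distinct sums: A + B = {-2, -1, 3, 4, 5, 6}
|A + B| = 6

A + B = {-2, -1, 3, 4, 5, 6}


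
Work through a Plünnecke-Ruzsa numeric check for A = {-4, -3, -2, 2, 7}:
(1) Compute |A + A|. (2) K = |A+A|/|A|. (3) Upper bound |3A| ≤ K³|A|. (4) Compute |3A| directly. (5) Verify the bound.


|A| = 5.
Step 1: Compute A + A by enumerating all 25 pairs.
A + A = {-8, -7, -6, -5, -4, -2, -1, 0, 3, 4, 5, 9, 14}, so |A + A| = 13.
Step 2: Doubling constant K = |A + A|/|A| = 13/5 = 13/5 ≈ 2.6000.
Step 3: Plünnecke-Ruzsa gives |3A| ≤ K³·|A| = (2.6000)³ · 5 ≈ 87.8800.
Step 4: Compute 3A = A + A + A directly by enumerating all triples (a,b,c) ∈ A³; |3A| = 24.
Step 5: Check 24 ≤ 87.8800? Yes ✓.

K = 13/5, Plünnecke-Ruzsa bound K³|A| ≈ 87.8800, |3A| = 24, inequality holds.


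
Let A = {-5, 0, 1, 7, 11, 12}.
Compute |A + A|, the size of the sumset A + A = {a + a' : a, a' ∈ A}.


A + A = {a + a' : a, a' ∈ A}; |A| = 6.
General bounds: 2|A| - 1 ≤ |A + A| ≤ |A|(|A|+1)/2, i.e. 11 ≤ |A + A| ≤ 21.
Lower bound 2|A|-1 is attained iff A is an arithmetic progression.
Enumerate sums a + a' for a ≤ a' (symmetric, so this suffices):
a = -5: -5+-5=-10, -5+0=-5, -5+1=-4, -5+7=2, -5+11=6, -5+12=7
a = 0: 0+0=0, 0+1=1, 0+7=7, 0+11=11, 0+12=12
a = 1: 1+1=2, 1+7=8, 1+11=12, 1+12=13
a = 7: 7+7=14, 7+11=18, 7+12=19
a = 11: 11+11=22, 11+12=23
a = 12: 12+12=24
Distinct sums: {-10, -5, -4, 0, 1, 2, 6, 7, 8, 11, 12, 13, 14, 18, 19, 22, 23, 24}
|A + A| = 18

|A + A| = 18


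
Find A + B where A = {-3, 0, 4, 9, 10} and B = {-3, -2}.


A + B = {a + b : a ∈ A, b ∈ B}.
Enumerate all |A|·|B| = 5·2 = 10 pairs (a, b) and collect distinct sums.
a = -3: -3+-3=-6, -3+-2=-5
a = 0: 0+-3=-3, 0+-2=-2
a = 4: 4+-3=1, 4+-2=2
a = 9: 9+-3=6, 9+-2=7
a = 10: 10+-3=7, 10+-2=8
Collecting distinct sums: A + B = {-6, -5, -3, -2, 1, 2, 6, 7, 8}
|A + B| = 9

A + B = {-6, -5, -3, -2, 1, 2, 6, 7, 8}


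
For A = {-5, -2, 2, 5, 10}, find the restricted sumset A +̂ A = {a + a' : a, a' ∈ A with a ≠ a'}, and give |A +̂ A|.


Restricted sumset: A +̂ A = {a + a' : a ∈ A, a' ∈ A, a ≠ a'}.
Equivalently, take A + A and drop any sum 2a that is achievable ONLY as a + a for a ∈ A (i.e. sums representable only with equal summands).
Enumerate pairs (a, a') with a < a' (symmetric, so each unordered pair gives one sum; this covers all a ≠ a'):
  -5 + -2 = -7
  -5 + 2 = -3
  -5 + 5 = 0
  -5 + 10 = 5
  -2 + 2 = 0
  -2 + 5 = 3
  -2 + 10 = 8
  2 + 5 = 7
  2 + 10 = 12
  5 + 10 = 15
Collected distinct sums: {-7, -3, 0, 3, 5, 7, 8, 12, 15}
|A +̂ A| = 9
(Reference bound: |A +̂ A| ≥ 2|A| - 3 for |A| ≥ 2, with |A| = 5 giving ≥ 7.)

|A +̂ A| = 9


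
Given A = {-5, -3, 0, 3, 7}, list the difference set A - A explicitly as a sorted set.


A - A = {a - a' : a, a' ∈ A}.
Compute a - a' for each ordered pair (a, a'):
a = -5: -5--5=0, -5--3=-2, -5-0=-5, -5-3=-8, -5-7=-12
a = -3: -3--5=2, -3--3=0, -3-0=-3, -3-3=-6, -3-7=-10
a = 0: 0--5=5, 0--3=3, 0-0=0, 0-3=-3, 0-7=-7
a = 3: 3--5=8, 3--3=6, 3-0=3, 3-3=0, 3-7=-4
a = 7: 7--5=12, 7--3=10, 7-0=7, 7-3=4, 7-7=0
Collecting distinct values (and noting 0 appears from a-a):
A - A = {-12, -10, -8, -7, -6, -5, -4, -3, -2, 0, 2, 3, 4, 5, 6, 7, 8, 10, 12}
|A - A| = 19

A - A = {-12, -10, -8, -7, -6, -5, -4, -3, -2, 0, 2, 3, 4, 5, 6, 7, 8, 10, 12}


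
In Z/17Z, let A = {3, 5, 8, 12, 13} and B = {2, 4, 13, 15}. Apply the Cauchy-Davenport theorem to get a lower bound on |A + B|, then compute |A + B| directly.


Cauchy-Davenport: |A + B| ≥ min(p, |A| + |B| - 1) for A, B nonempty in Z/pZ.
|A| = 5, |B| = 4, p = 17.
CD lower bound = min(17, 5 + 4 - 1) = min(17, 8) = 8.
Compute A + B mod 17 directly:
a = 3: 3+2=5, 3+4=7, 3+13=16, 3+15=1
a = 5: 5+2=7, 5+4=9, 5+13=1, 5+15=3
a = 8: 8+2=10, 8+4=12, 8+13=4, 8+15=6
a = 12: 12+2=14, 12+4=16, 12+13=8, 12+15=10
a = 13: 13+2=15, 13+4=0, 13+13=9, 13+15=11
A + B = {0, 1, 3, 4, 5, 6, 7, 8, 9, 10, 11, 12, 14, 15, 16}, so |A + B| = 15.
Verify: 15 ≥ 8? Yes ✓.

CD lower bound = 8, actual |A + B| = 15.


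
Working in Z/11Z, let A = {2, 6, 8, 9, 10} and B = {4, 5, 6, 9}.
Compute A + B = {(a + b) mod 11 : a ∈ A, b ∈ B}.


Work in Z/11Z: reduce every sum a + b modulo 11.
Enumerate all 20 pairs:
a = 2: 2+4=6, 2+5=7, 2+6=8, 2+9=0
a = 6: 6+4=10, 6+5=0, 6+6=1, 6+9=4
a = 8: 8+4=1, 8+5=2, 8+6=3, 8+9=6
a = 9: 9+4=2, 9+5=3, 9+6=4, 9+9=7
a = 10: 10+4=3, 10+5=4, 10+6=5, 10+9=8
Distinct residues collected: {0, 1, 2, 3, 4, 5, 6, 7, 8, 10}
|A + B| = 10 (out of 11 total residues).

A + B = {0, 1, 2, 3, 4, 5, 6, 7, 8, 10}


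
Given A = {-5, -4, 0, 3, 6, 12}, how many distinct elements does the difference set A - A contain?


A - A = {a - a' : a, a' ∈ A}; |A| = 6.
Bounds: 2|A|-1 ≤ |A - A| ≤ |A|² - |A| + 1, i.e. 11 ≤ |A - A| ≤ 31.
Note: 0 ∈ A - A always (from a - a). The set is symmetric: if d ∈ A - A then -d ∈ A - A.
Enumerate nonzero differences d = a - a' with a > a' (then include -d):
Positive differences: {1, 3, 4, 5, 6, 7, 8, 9, 10, 11, 12, 16, 17}
Full difference set: {0} ∪ (positive diffs) ∪ (negative diffs).
|A - A| = 1 + 2·13 = 27 (matches direct enumeration: 27).

|A - A| = 27


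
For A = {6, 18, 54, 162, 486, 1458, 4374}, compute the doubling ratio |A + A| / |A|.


|A| = 7.
Compute A + A by enumerating all 49 pairs.
A + A = {12, 24, 36, 60, 72, 108, 168, 180, 216, 324, 492, 504, 540, 648, 972, 1464, 1476, 1512, 1620, 1944, 2916, 4380, 4392, 4428, 4536, 4860, 5832, 8748}, so |A + A| = 28.
K = |A + A| / |A| = 28/7 = 4/1 ≈ 4.0000.
Reference: AP of size 7 gives K = 13/7 ≈ 1.8571; a fully generic set of size 7 gives K ≈ 4.0000.

|A| = 7, |A + A| = 28, K = 28/7 = 4/1.


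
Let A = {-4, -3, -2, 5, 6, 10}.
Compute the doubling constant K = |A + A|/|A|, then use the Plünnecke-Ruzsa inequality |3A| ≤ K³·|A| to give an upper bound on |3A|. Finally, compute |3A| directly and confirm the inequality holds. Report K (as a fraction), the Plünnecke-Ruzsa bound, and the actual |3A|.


|A| = 6.
Step 1: Compute A + A by enumerating all 36 pairs.
A + A = {-8, -7, -6, -5, -4, 1, 2, 3, 4, 6, 7, 8, 10, 11, 12, 15, 16, 20}, so |A + A| = 18.
Step 2: Doubling constant K = |A + A|/|A| = 18/6 = 18/6 ≈ 3.0000.
Step 3: Plünnecke-Ruzsa gives |3A| ≤ K³·|A| = (3.0000)³ · 6 ≈ 162.0000.
Step 4: Compute 3A = A + A + A directly by enumerating all triples (a,b,c) ∈ A³; |3A| = 35.
Step 5: Check 35 ≤ 162.0000? Yes ✓.

K = 18/6, Plünnecke-Ruzsa bound K³|A| ≈ 162.0000, |3A| = 35, inequality holds.


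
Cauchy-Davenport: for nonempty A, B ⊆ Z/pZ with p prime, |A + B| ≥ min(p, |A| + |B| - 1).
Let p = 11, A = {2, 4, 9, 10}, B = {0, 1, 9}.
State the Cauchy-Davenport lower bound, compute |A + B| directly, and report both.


Cauchy-Davenport: |A + B| ≥ min(p, |A| + |B| - 1) for A, B nonempty in Z/pZ.
|A| = 4, |B| = 3, p = 11.
CD lower bound = min(11, 4 + 3 - 1) = min(11, 6) = 6.
Compute A + B mod 11 directly:
a = 2: 2+0=2, 2+1=3, 2+9=0
a = 4: 4+0=4, 4+1=5, 4+9=2
a = 9: 9+0=9, 9+1=10, 9+9=7
a = 10: 10+0=10, 10+1=0, 10+9=8
A + B = {0, 2, 3, 4, 5, 7, 8, 9, 10}, so |A + B| = 9.
Verify: 9 ≥ 6? Yes ✓.

CD lower bound = 6, actual |A + B| = 9.


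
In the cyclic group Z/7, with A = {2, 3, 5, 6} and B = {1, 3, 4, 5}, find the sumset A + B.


Work in Z/7Z: reduce every sum a + b modulo 7.
Enumerate all 16 pairs:
a = 2: 2+1=3, 2+3=5, 2+4=6, 2+5=0
a = 3: 3+1=4, 3+3=6, 3+4=0, 3+5=1
a = 5: 5+1=6, 5+3=1, 5+4=2, 5+5=3
a = 6: 6+1=0, 6+3=2, 6+4=3, 6+5=4
Distinct residues collected: {0, 1, 2, 3, 4, 5, 6}
|A + B| = 7 (out of 7 total residues).

A + B = {0, 1, 2, 3, 4, 5, 6}


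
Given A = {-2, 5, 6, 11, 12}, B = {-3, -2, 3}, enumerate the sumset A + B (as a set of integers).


A + B = {a + b : a ∈ A, b ∈ B}.
Enumerate all |A|·|B| = 5·3 = 15 pairs (a, b) and collect distinct sums.
a = -2: -2+-3=-5, -2+-2=-4, -2+3=1
a = 5: 5+-3=2, 5+-2=3, 5+3=8
a = 6: 6+-3=3, 6+-2=4, 6+3=9
a = 11: 11+-3=8, 11+-2=9, 11+3=14
a = 12: 12+-3=9, 12+-2=10, 12+3=15
Collecting distinct sums: A + B = {-5, -4, 1, 2, 3, 4, 8, 9, 10, 14, 15}
|A + B| = 11

A + B = {-5, -4, 1, 2, 3, 4, 8, 9, 10, 14, 15}


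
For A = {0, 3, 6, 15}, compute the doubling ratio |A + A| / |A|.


|A| = 4.
Compute A + A by enumerating all 16 pairs.
A + A = {0, 3, 6, 9, 12, 15, 18, 21, 30}, so |A + A| = 9.
K = |A + A| / |A| = 9/4 (already in lowest terms) ≈ 2.2500.
Reference: AP of size 4 gives K = 7/4 ≈ 1.7500; a fully generic set of size 4 gives K ≈ 2.5000.

|A| = 4, |A + A| = 9, K = 9/4.


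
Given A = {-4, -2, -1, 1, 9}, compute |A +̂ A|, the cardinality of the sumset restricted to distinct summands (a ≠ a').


Restricted sumset: A +̂ A = {a + a' : a ∈ A, a' ∈ A, a ≠ a'}.
Equivalently, take A + A and drop any sum 2a that is achievable ONLY as a + a for a ∈ A (i.e. sums representable only with equal summands).
Enumerate pairs (a, a') with a < a' (symmetric, so each unordered pair gives one sum; this covers all a ≠ a'):
  -4 + -2 = -6
  -4 + -1 = -5
  -4 + 1 = -3
  -4 + 9 = 5
  -2 + -1 = -3
  -2 + 1 = -1
  -2 + 9 = 7
  -1 + 1 = 0
  -1 + 9 = 8
  1 + 9 = 10
Collected distinct sums: {-6, -5, -3, -1, 0, 5, 7, 8, 10}
|A +̂ A| = 9
(Reference bound: |A +̂ A| ≥ 2|A| - 3 for |A| ≥ 2, with |A| = 5 giving ≥ 7.)

|A +̂ A| = 9


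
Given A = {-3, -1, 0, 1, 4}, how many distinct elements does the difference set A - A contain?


A - A = {a - a' : a, a' ∈ A}; |A| = 5.
Bounds: 2|A|-1 ≤ |A - A| ≤ |A|² - |A| + 1, i.e. 9 ≤ |A - A| ≤ 21.
Note: 0 ∈ A - A always (from a - a). The set is symmetric: if d ∈ A - A then -d ∈ A - A.
Enumerate nonzero differences d = a - a' with a > a' (then include -d):
Positive differences: {1, 2, 3, 4, 5, 7}
Full difference set: {0} ∪ (positive diffs) ∪ (negative diffs).
|A - A| = 1 + 2·6 = 13 (matches direct enumeration: 13).

|A - A| = 13


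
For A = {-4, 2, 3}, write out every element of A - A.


A - A = {a - a' : a, a' ∈ A}.
Compute a - a' for each ordered pair (a, a'):
a = -4: -4--4=0, -4-2=-6, -4-3=-7
a = 2: 2--4=6, 2-2=0, 2-3=-1
a = 3: 3--4=7, 3-2=1, 3-3=0
Collecting distinct values (and noting 0 appears from a-a):
A - A = {-7, -6, -1, 0, 1, 6, 7}
|A - A| = 7

A - A = {-7, -6, -1, 0, 1, 6, 7}


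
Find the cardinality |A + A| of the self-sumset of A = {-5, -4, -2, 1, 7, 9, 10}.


A + A = {a + a' : a, a' ∈ A}; |A| = 7.
General bounds: 2|A| - 1 ≤ |A + A| ≤ |A|(|A|+1)/2, i.e. 13 ≤ |A + A| ≤ 28.
Lower bound 2|A|-1 is attained iff A is an arithmetic progression.
Enumerate sums a + a' for a ≤ a' (symmetric, so this suffices):
a = -5: -5+-5=-10, -5+-4=-9, -5+-2=-7, -5+1=-4, -5+7=2, -5+9=4, -5+10=5
a = -4: -4+-4=-8, -4+-2=-6, -4+1=-3, -4+7=3, -4+9=5, -4+10=6
a = -2: -2+-2=-4, -2+1=-1, -2+7=5, -2+9=7, -2+10=8
a = 1: 1+1=2, 1+7=8, 1+9=10, 1+10=11
a = 7: 7+7=14, 7+9=16, 7+10=17
a = 9: 9+9=18, 9+10=19
a = 10: 10+10=20
Distinct sums: {-10, -9, -8, -7, -6, -4, -3, -1, 2, 3, 4, 5, 6, 7, 8, 10, 11, 14, 16, 17, 18, 19, 20}
|A + A| = 23

|A + A| = 23


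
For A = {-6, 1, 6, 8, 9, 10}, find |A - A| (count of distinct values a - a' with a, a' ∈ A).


A - A = {a - a' : a, a' ∈ A}; |A| = 6.
Bounds: 2|A|-1 ≤ |A - A| ≤ |A|² - |A| + 1, i.e. 11 ≤ |A - A| ≤ 31.
Note: 0 ∈ A - A always (from a - a). The set is symmetric: if d ∈ A - A then -d ∈ A - A.
Enumerate nonzero differences d = a - a' with a > a' (then include -d):
Positive differences: {1, 2, 3, 4, 5, 7, 8, 9, 12, 14, 15, 16}
Full difference set: {0} ∪ (positive diffs) ∪ (negative diffs).
|A - A| = 1 + 2·12 = 25 (matches direct enumeration: 25).

|A - A| = 25


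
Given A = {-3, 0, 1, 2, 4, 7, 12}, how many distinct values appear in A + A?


A + A = {a + a' : a, a' ∈ A}; |A| = 7.
General bounds: 2|A| - 1 ≤ |A + A| ≤ |A|(|A|+1)/2, i.e. 13 ≤ |A + A| ≤ 28.
Lower bound 2|A|-1 is attained iff A is an arithmetic progression.
Enumerate sums a + a' for a ≤ a' (symmetric, so this suffices):
a = -3: -3+-3=-6, -3+0=-3, -3+1=-2, -3+2=-1, -3+4=1, -3+7=4, -3+12=9
a = 0: 0+0=0, 0+1=1, 0+2=2, 0+4=4, 0+7=7, 0+12=12
a = 1: 1+1=2, 1+2=3, 1+4=5, 1+7=8, 1+12=13
a = 2: 2+2=4, 2+4=6, 2+7=9, 2+12=14
a = 4: 4+4=8, 4+7=11, 4+12=16
a = 7: 7+7=14, 7+12=19
a = 12: 12+12=24
Distinct sums: {-6, -3, -2, -1, 0, 1, 2, 3, 4, 5, 6, 7, 8, 9, 11, 12, 13, 14, 16, 19, 24}
|A + A| = 21

|A + A| = 21


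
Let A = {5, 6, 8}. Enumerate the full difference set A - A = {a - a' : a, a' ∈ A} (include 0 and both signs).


A - A = {a - a' : a, a' ∈ A}.
Compute a - a' for each ordered pair (a, a'):
a = 5: 5-5=0, 5-6=-1, 5-8=-3
a = 6: 6-5=1, 6-6=0, 6-8=-2
a = 8: 8-5=3, 8-6=2, 8-8=0
Collecting distinct values (and noting 0 appears from a-a):
A - A = {-3, -2, -1, 0, 1, 2, 3}
|A - A| = 7

A - A = {-3, -2, -1, 0, 1, 2, 3}


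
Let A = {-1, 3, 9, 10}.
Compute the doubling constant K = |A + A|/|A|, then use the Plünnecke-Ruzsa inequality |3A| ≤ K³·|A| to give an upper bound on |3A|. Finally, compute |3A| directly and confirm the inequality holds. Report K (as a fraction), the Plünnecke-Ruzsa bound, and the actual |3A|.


|A| = 4.
Step 1: Compute A + A by enumerating all 16 pairs.
A + A = {-2, 2, 6, 8, 9, 12, 13, 18, 19, 20}, so |A + A| = 10.
Step 2: Doubling constant K = |A + A|/|A| = 10/4 = 10/4 ≈ 2.5000.
Step 3: Plünnecke-Ruzsa gives |3A| ≤ K³·|A| = (2.5000)³ · 4 ≈ 62.5000.
Step 4: Compute 3A = A + A + A directly by enumerating all triples (a,b,c) ∈ A³; |3A| = 20.
Step 5: Check 20 ≤ 62.5000? Yes ✓.

K = 10/4, Plünnecke-Ruzsa bound K³|A| ≈ 62.5000, |3A| = 20, inequality holds.


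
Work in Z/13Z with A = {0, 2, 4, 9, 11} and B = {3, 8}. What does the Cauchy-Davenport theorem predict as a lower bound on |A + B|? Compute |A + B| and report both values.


Cauchy-Davenport: |A + B| ≥ min(p, |A| + |B| - 1) for A, B nonempty in Z/pZ.
|A| = 5, |B| = 2, p = 13.
CD lower bound = min(13, 5 + 2 - 1) = min(13, 6) = 6.
Compute A + B mod 13 directly:
a = 0: 0+3=3, 0+8=8
a = 2: 2+3=5, 2+8=10
a = 4: 4+3=7, 4+8=12
a = 9: 9+3=12, 9+8=4
a = 11: 11+3=1, 11+8=6
A + B = {1, 3, 4, 5, 6, 7, 8, 10, 12}, so |A + B| = 9.
Verify: 9 ≥ 6? Yes ✓.

CD lower bound = 6, actual |A + B| = 9.


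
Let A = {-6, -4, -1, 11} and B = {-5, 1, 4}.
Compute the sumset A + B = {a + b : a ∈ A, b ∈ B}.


A + B = {a + b : a ∈ A, b ∈ B}.
Enumerate all |A|·|B| = 4·3 = 12 pairs (a, b) and collect distinct sums.
a = -6: -6+-5=-11, -6+1=-5, -6+4=-2
a = -4: -4+-5=-9, -4+1=-3, -4+4=0
a = -1: -1+-5=-6, -1+1=0, -1+4=3
a = 11: 11+-5=6, 11+1=12, 11+4=15
Collecting distinct sums: A + B = {-11, -9, -6, -5, -3, -2, 0, 3, 6, 12, 15}
|A + B| = 11

A + B = {-11, -9, -6, -5, -3, -2, 0, 3, 6, 12, 15}


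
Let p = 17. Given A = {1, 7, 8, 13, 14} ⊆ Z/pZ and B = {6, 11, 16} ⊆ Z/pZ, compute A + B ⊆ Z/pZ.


Work in Z/17Z: reduce every sum a + b modulo 17.
Enumerate all 15 pairs:
a = 1: 1+6=7, 1+11=12, 1+16=0
a = 7: 7+6=13, 7+11=1, 7+16=6
a = 8: 8+6=14, 8+11=2, 8+16=7
a = 13: 13+6=2, 13+11=7, 13+16=12
a = 14: 14+6=3, 14+11=8, 14+16=13
Distinct residues collected: {0, 1, 2, 3, 6, 7, 8, 12, 13, 14}
|A + B| = 10 (out of 17 total residues).

A + B = {0, 1, 2, 3, 6, 7, 8, 12, 13, 14}


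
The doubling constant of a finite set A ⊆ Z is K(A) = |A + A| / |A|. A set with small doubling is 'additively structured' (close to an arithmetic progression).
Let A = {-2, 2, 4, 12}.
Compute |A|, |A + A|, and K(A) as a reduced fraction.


|A| = 4.
Compute A + A by enumerating all 16 pairs.
A + A = {-4, 0, 2, 4, 6, 8, 10, 14, 16, 24}, so |A + A| = 10.
K = |A + A| / |A| = 10/4 = 5/2 ≈ 2.5000.
Reference: AP of size 4 gives K = 7/4 ≈ 1.7500; a fully generic set of size 4 gives K ≈ 2.5000.

|A| = 4, |A + A| = 10, K = 10/4 = 5/2.


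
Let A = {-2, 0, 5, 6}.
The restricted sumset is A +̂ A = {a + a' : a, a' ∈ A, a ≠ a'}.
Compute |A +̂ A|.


Restricted sumset: A +̂ A = {a + a' : a ∈ A, a' ∈ A, a ≠ a'}.
Equivalently, take A + A and drop any sum 2a that is achievable ONLY as a + a for a ∈ A (i.e. sums representable only with equal summands).
Enumerate pairs (a, a') with a < a' (symmetric, so each unordered pair gives one sum; this covers all a ≠ a'):
  -2 + 0 = -2
  -2 + 5 = 3
  -2 + 6 = 4
  0 + 5 = 5
  0 + 6 = 6
  5 + 6 = 11
Collected distinct sums: {-2, 3, 4, 5, 6, 11}
|A +̂ A| = 6
(Reference bound: |A +̂ A| ≥ 2|A| - 3 for |A| ≥ 2, with |A| = 4 giving ≥ 5.)

|A +̂ A| = 6


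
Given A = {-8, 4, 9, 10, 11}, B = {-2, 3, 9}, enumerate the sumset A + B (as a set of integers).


A + B = {a + b : a ∈ A, b ∈ B}.
Enumerate all |A|·|B| = 5·3 = 15 pairs (a, b) and collect distinct sums.
a = -8: -8+-2=-10, -8+3=-5, -8+9=1
a = 4: 4+-2=2, 4+3=7, 4+9=13
a = 9: 9+-2=7, 9+3=12, 9+9=18
a = 10: 10+-2=8, 10+3=13, 10+9=19
a = 11: 11+-2=9, 11+3=14, 11+9=20
Collecting distinct sums: A + B = {-10, -5, 1, 2, 7, 8, 9, 12, 13, 14, 18, 19, 20}
|A + B| = 13

A + B = {-10, -5, 1, 2, 7, 8, 9, 12, 13, 14, 18, 19, 20}


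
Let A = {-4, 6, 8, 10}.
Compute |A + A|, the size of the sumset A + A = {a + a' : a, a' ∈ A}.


A + A = {a + a' : a, a' ∈ A}; |A| = 4.
General bounds: 2|A| - 1 ≤ |A + A| ≤ |A|(|A|+1)/2, i.e. 7 ≤ |A + A| ≤ 10.
Lower bound 2|A|-1 is attained iff A is an arithmetic progression.
Enumerate sums a + a' for a ≤ a' (symmetric, so this suffices):
a = -4: -4+-4=-8, -4+6=2, -4+8=4, -4+10=6
a = 6: 6+6=12, 6+8=14, 6+10=16
a = 8: 8+8=16, 8+10=18
a = 10: 10+10=20
Distinct sums: {-8, 2, 4, 6, 12, 14, 16, 18, 20}
|A + A| = 9

|A + A| = 9


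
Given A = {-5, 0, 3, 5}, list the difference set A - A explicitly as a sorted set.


A - A = {a - a' : a, a' ∈ A}.
Compute a - a' for each ordered pair (a, a'):
a = -5: -5--5=0, -5-0=-5, -5-3=-8, -5-5=-10
a = 0: 0--5=5, 0-0=0, 0-3=-3, 0-5=-5
a = 3: 3--5=8, 3-0=3, 3-3=0, 3-5=-2
a = 5: 5--5=10, 5-0=5, 5-3=2, 5-5=0
Collecting distinct values (and noting 0 appears from a-a):
A - A = {-10, -8, -5, -3, -2, 0, 2, 3, 5, 8, 10}
|A - A| = 11

A - A = {-10, -8, -5, -3, -2, 0, 2, 3, 5, 8, 10}


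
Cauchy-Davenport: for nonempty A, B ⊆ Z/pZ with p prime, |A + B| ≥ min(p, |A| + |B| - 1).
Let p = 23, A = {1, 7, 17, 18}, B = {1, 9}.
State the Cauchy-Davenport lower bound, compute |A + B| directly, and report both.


Cauchy-Davenport: |A + B| ≥ min(p, |A| + |B| - 1) for A, B nonempty in Z/pZ.
|A| = 4, |B| = 2, p = 23.
CD lower bound = min(23, 4 + 2 - 1) = min(23, 5) = 5.
Compute A + B mod 23 directly:
a = 1: 1+1=2, 1+9=10
a = 7: 7+1=8, 7+9=16
a = 17: 17+1=18, 17+9=3
a = 18: 18+1=19, 18+9=4
A + B = {2, 3, 4, 8, 10, 16, 18, 19}, so |A + B| = 8.
Verify: 8 ≥ 5? Yes ✓.

CD lower bound = 5, actual |A + B| = 8.


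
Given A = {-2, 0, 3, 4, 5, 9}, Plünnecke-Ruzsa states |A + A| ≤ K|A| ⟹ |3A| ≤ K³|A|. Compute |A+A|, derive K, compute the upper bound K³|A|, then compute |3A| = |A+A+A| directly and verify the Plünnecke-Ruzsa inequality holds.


|A| = 6.
Step 1: Compute A + A by enumerating all 36 pairs.
A + A = {-4, -2, 0, 1, 2, 3, 4, 5, 6, 7, 8, 9, 10, 12, 13, 14, 18}, so |A + A| = 17.
Step 2: Doubling constant K = |A + A|/|A| = 17/6 = 17/6 ≈ 2.8333.
Step 3: Plünnecke-Ruzsa gives |3A| ≤ K³·|A| = (2.8333)³ · 6 ≈ 136.4722.
Step 4: Compute 3A = A + A + A directly by enumerating all triples (a,b,c) ∈ A³; |3A| = 28.
Step 5: Check 28 ≤ 136.4722? Yes ✓.

K = 17/6, Plünnecke-Ruzsa bound K³|A| ≈ 136.4722, |3A| = 28, inequality holds.


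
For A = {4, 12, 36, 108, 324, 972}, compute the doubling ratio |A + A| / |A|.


|A| = 6.
Compute A + A by enumerating all 36 pairs.
A + A = {8, 16, 24, 40, 48, 72, 112, 120, 144, 216, 328, 336, 360, 432, 648, 976, 984, 1008, 1080, 1296, 1944}, so |A + A| = 21.
K = |A + A| / |A| = 21/6 = 7/2 ≈ 3.5000.
Reference: AP of size 6 gives K = 11/6 ≈ 1.8333; a fully generic set of size 6 gives K ≈ 3.5000.

|A| = 6, |A + A| = 21, K = 21/6 = 7/2.


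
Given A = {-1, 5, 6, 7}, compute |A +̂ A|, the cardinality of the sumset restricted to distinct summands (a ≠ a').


Restricted sumset: A +̂ A = {a + a' : a ∈ A, a' ∈ A, a ≠ a'}.
Equivalently, take A + A and drop any sum 2a that is achievable ONLY as a + a for a ∈ A (i.e. sums representable only with equal summands).
Enumerate pairs (a, a') with a < a' (symmetric, so each unordered pair gives one sum; this covers all a ≠ a'):
  -1 + 5 = 4
  -1 + 6 = 5
  -1 + 7 = 6
  5 + 6 = 11
  5 + 7 = 12
  6 + 7 = 13
Collected distinct sums: {4, 5, 6, 11, 12, 13}
|A +̂ A| = 6
(Reference bound: |A +̂ A| ≥ 2|A| - 3 for |A| ≥ 2, with |A| = 4 giving ≥ 5.)

|A +̂ A| = 6


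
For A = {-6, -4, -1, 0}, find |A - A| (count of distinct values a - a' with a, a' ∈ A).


A - A = {a - a' : a, a' ∈ A}; |A| = 4.
Bounds: 2|A|-1 ≤ |A - A| ≤ |A|² - |A| + 1, i.e. 7 ≤ |A - A| ≤ 13.
Note: 0 ∈ A - A always (from a - a). The set is symmetric: if d ∈ A - A then -d ∈ A - A.
Enumerate nonzero differences d = a - a' with a > a' (then include -d):
Positive differences: {1, 2, 3, 4, 5, 6}
Full difference set: {0} ∪ (positive diffs) ∪ (negative diffs).
|A - A| = 1 + 2·6 = 13 (matches direct enumeration: 13).

|A - A| = 13


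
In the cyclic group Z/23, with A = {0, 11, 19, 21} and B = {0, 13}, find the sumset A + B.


Work in Z/23Z: reduce every sum a + b modulo 23.
Enumerate all 8 pairs:
a = 0: 0+0=0, 0+13=13
a = 11: 11+0=11, 11+13=1
a = 19: 19+0=19, 19+13=9
a = 21: 21+0=21, 21+13=11
Distinct residues collected: {0, 1, 9, 11, 13, 19, 21}
|A + B| = 7 (out of 23 total residues).

A + B = {0, 1, 9, 11, 13, 19, 21}


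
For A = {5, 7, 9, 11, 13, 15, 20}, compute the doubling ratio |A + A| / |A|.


|A| = 7.
Compute A + A by enumerating all 49 pairs.
A + A = {10, 12, 14, 16, 18, 20, 22, 24, 25, 26, 27, 28, 29, 30, 31, 33, 35, 40}, so |A + A| = 18.
K = |A + A| / |A| = 18/7 (already in lowest terms) ≈ 2.5714.
Reference: AP of size 7 gives K = 13/7 ≈ 1.8571; a fully generic set of size 7 gives K ≈ 4.0000.

|A| = 7, |A + A| = 18, K = 18/7.


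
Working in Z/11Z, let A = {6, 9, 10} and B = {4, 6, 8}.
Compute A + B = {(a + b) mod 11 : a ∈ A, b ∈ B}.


Work in Z/11Z: reduce every sum a + b modulo 11.
Enumerate all 9 pairs:
a = 6: 6+4=10, 6+6=1, 6+8=3
a = 9: 9+4=2, 9+6=4, 9+8=6
a = 10: 10+4=3, 10+6=5, 10+8=7
Distinct residues collected: {1, 2, 3, 4, 5, 6, 7, 10}
|A + B| = 8 (out of 11 total residues).

A + B = {1, 2, 3, 4, 5, 6, 7, 10}


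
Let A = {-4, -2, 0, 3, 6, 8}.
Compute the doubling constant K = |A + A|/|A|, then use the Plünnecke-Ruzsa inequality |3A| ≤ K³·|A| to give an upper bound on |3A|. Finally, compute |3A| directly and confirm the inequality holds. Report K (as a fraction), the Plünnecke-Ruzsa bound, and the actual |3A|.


|A| = 6.
Step 1: Compute A + A by enumerating all 36 pairs.
A + A = {-8, -6, -4, -2, -1, 0, 1, 2, 3, 4, 6, 8, 9, 11, 12, 14, 16}, so |A + A| = 17.
Step 2: Doubling constant K = |A + A|/|A| = 17/6 = 17/6 ≈ 2.8333.
Step 3: Plünnecke-Ruzsa gives |3A| ≤ K³·|A| = (2.8333)³ · 6 ≈ 136.4722.
Step 4: Compute 3A = A + A + A directly by enumerating all triples (a,b,c) ∈ A³; |3A| = 31.
Step 5: Check 31 ≤ 136.4722? Yes ✓.

K = 17/6, Plünnecke-Ruzsa bound K³|A| ≈ 136.4722, |3A| = 31, inequality holds.


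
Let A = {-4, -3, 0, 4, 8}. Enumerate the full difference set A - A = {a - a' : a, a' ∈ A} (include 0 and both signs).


A - A = {a - a' : a, a' ∈ A}.
Compute a - a' for each ordered pair (a, a'):
a = -4: -4--4=0, -4--3=-1, -4-0=-4, -4-4=-8, -4-8=-12
a = -3: -3--4=1, -3--3=0, -3-0=-3, -3-4=-7, -3-8=-11
a = 0: 0--4=4, 0--3=3, 0-0=0, 0-4=-4, 0-8=-8
a = 4: 4--4=8, 4--3=7, 4-0=4, 4-4=0, 4-8=-4
a = 8: 8--4=12, 8--3=11, 8-0=8, 8-4=4, 8-8=0
Collecting distinct values (and noting 0 appears from a-a):
A - A = {-12, -11, -8, -7, -4, -3, -1, 0, 1, 3, 4, 7, 8, 11, 12}
|A - A| = 15

A - A = {-12, -11, -8, -7, -4, -3, -1, 0, 1, 3, 4, 7, 8, 11, 12}


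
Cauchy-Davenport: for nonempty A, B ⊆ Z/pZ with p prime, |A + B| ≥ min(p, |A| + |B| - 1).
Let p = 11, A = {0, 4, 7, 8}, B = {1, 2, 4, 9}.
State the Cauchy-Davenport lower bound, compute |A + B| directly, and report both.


Cauchy-Davenport: |A + B| ≥ min(p, |A| + |B| - 1) for A, B nonempty in Z/pZ.
|A| = 4, |B| = 4, p = 11.
CD lower bound = min(11, 4 + 4 - 1) = min(11, 7) = 7.
Compute A + B mod 11 directly:
a = 0: 0+1=1, 0+2=2, 0+4=4, 0+9=9
a = 4: 4+1=5, 4+2=6, 4+4=8, 4+9=2
a = 7: 7+1=8, 7+2=9, 7+4=0, 7+9=5
a = 8: 8+1=9, 8+2=10, 8+4=1, 8+9=6
A + B = {0, 1, 2, 4, 5, 6, 8, 9, 10}, so |A + B| = 9.
Verify: 9 ≥ 7? Yes ✓.

CD lower bound = 7, actual |A + B| = 9.


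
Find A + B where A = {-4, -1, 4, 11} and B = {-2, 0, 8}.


A + B = {a + b : a ∈ A, b ∈ B}.
Enumerate all |A|·|B| = 4·3 = 12 pairs (a, b) and collect distinct sums.
a = -4: -4+-2=-6, -4+0=-4, -4+8=4
a = -1: -1+-2=-3, -1+0=-1, -1+8=7
a = 4: 4+-2=2, 4+0=4, 4+8=12
a = 11: 11+-2=9, 11+0=11, 11+8=19
Collecting distinct sums: A + B = {-6, -4, -3, -1, 2, 4, 7, 9, 11, 12, 19}
|A + B| = 11

A + B = {-6, -4, -3, -1, 2, 4, 7, 9, 11, 12, 19}


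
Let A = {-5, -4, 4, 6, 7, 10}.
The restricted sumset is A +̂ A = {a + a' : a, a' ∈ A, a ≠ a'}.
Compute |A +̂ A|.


Restricted sumset: A +̂ A = {a + a' : a ∈ A, a' ∈ A, a ≠ a'}.
Equivalently, take A + A and drop any sum 2a that is achievable ONLY as a + a for a ∈ A (i.e. sums representable only with equal summands).
Enumerate pairs (a, a') with a < a' (symmetric, so each unordered pair gives one sum; this covers all a ≠ a'):
  -5 + -4 = -9
  -5 + 4 = -1
  -5 + 6 = 1
  -5 + 7 = 2
  -5 + 10 = 5
  -4 + 4 = 0
  -4 + 6 = 2
  -4 + 7 = 3
  -4 + 10 = 6
  4 + 6 = 10
  4 + 7 = 11
  4 + 10 = 14
  6 + 7 = 13
  6 + 10 = 16
  7 + 10 = 17
Collected distinct sums: {-9, -1, 0, 1, 2, 3, 5, 6, 10, 11, 13, 14, 16, 17}
|A +̂ A| = 14
(Reference bound: |A +̂ A| ≥ 2|A| - 3 for |A| ≥ 2, with |A| = 6 giving ≥ 9.)

|A +̂ A| = 14


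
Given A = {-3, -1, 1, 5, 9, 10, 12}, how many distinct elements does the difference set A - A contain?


A - A = {a - a' : a, a' ∈ A}; |A| = 7.
Bounds: 2|A|-1 ≤ |A - A| ≤ |A|² - |A| + 1, i.e. 13 ≤ |A - A| ≤ 43.
Note: 0 ∈ A - A always (from a - a). The set is symmetric: if d ∈ A - A then -d ∈ A - A.
Enumerate nonzero differences d = a - a' with a > a' (then include -d):
Positive differences: {1, 2, 3, 4, 5, 6, 7, 8, 9, 10, 11, 12, 13, 15}
Full difference set: {0} ∪ (positive diffs) ∪ (negative diffs).
|A - A| = 1 + 2·14 = 29 (matches direct enumeration: 29).

|A - A| = 29


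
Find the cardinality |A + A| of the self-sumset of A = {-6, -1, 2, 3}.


A + A = {a + a' : a, a' ∈ A}; |A| = 4.
General bounds: 2|A| - 1 ≤ |A + A| ≤ |A|(|A|+1)/2, i.e. 7 ≤ |A + A| ≤ 10.
Lower bound 2|A|-1 is attained iff A is an arithmetic progression.
Enumerate sums a + a' for a ≤ a' (symmetric, so this suffices):
a = -6: -6+-6=-12, -6+-1=-7, -6+2=-4, -6+3=-3
a = -1: -1+-1=-2, -1+2=1, -1+3=2
a = 2: 2+2=4, 2+3=5
a = 3: 3+3=6
Distinct sums: {-12, -7, -4, -3, -2, 1, 2, 4, 5, 6}
|A + A| = 10

|A + A| = 10


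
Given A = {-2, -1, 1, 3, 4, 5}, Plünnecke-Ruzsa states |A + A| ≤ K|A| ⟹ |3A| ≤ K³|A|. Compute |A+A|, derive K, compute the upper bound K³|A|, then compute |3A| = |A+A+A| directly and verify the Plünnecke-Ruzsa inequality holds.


|A| = 6.
Step 1: Compute A + A by enumerating all 36 pairs.
A + A = {-4, -3, -2, -1, 0, 1, 2, 3, 4, 5, 6, 7, 8, 9, 10}, so |A + A| = 15.
Step 2: Doubling constant K = |A + A|/|A| = 15/6 = 15/6 ≈ 2.5000.
Step 3: Plünnecke-Ruzsa gives |3A| ≤ K³·|A| = (2.5000)³ · 6 ≈ 93.7500.
Step 4: Compute 3A = A + A + A directly by enumerating all triples (a,b,c) ∈ A³; |3A| = 22.
Step 5: Check 22 ≤ 93.7500? Yes ✓.

K = 15/6, Plünnecke-Ruzsa bound K³|A| ≈ 93.7500, |3A| = 22, inequality holds.


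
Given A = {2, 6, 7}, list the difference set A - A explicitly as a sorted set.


A - A = {a - a' : a, a' ∈ A}.
Compute a - a' for each ordered pair (a, a'):
a = 2: 2-2=0, 2-6=-4, 2-7=-5
a = 6: 6-2=4, 6-6=0, 6-7=-1
a = 7: 7-2=5, 7-6=1, 7-7=0
Collecting distinct values (and noting 0 appears from a-a):
A - A = {-5, -4, -1, 0, 1, 4, 5}
|A - A| = 7

A - A = {-5, -4, -1, 0, 1, 4, 5}


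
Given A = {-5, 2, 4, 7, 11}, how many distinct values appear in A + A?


A + A = {a + a' : a, a' ∈ A}; |A| = 5.
General bounds: 2|A| - 1 ≤ |A + A| ≤ |A|(|A|+1)/2, i.e. 9 ≤ |A + A| ≤ 15.
Lower bound 2|A|-1 is attained iff A is an arithmetic progression.
Enumerate sums a + a' for a ≤ a' (symmetric, so this suffices):
a = -5: -5+-5=-10, -5+2=-3, -5+4=-1, -5+7=2, -5+11=6
a = 2: 2+2=4, 2+4=6, 2+7=9, 2+11=13
a = 4: 4+4=8, 4+7=11, 4+11=15
a = 7: 7+7=14, 7+11=18
a = 11: 11+11=22
Distinct sums: {-10, -3, -1, 2, 4, 6, 8, 9, 11, 13, 14, 15, 18, 22}
|A + A| = 14

|A + A| = 14


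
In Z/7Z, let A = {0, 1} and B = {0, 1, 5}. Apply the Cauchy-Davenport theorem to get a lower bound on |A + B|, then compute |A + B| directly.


Cauchy-Davenport: |A + B| ≥ min(p, |A| + |B| - 1) for A, B nonempty in Z/pZ.
|A| = 2, |B| = 3, p = 7.
CD lower bound = min(7, 2 + 3 - 1) = min(7, 4) = 4.
Compute A + B mod 7 directly:
a = 0: 0+0=0, 0+1=1, 0+5=5
a = 1: 1+0=1, 1+1=2, 1+5=6
A + B = {0, 1, 2, 5, 6}, so |A + B| = 5.
Verify: 5 ≥ 4? Yes ✓.

CD lower bound = 4, actual |A + B| = 5.


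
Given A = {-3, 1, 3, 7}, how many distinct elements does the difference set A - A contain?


A - A = {a - a' : a, a' ∈ A}; |A| = 4.
Bounds: 2|A|-1 ≤ |A - A| ≤ |A|² - |A| + 1, i.e. 7 ≤ |A - A| ≤ 13.
Note: 0 ∈ A - A always (from a - a). The set is symmetric: if d ∈ A - A then -d ∈ A - A.
Enumerate nonzero differences d = a - a' with a > a' (then include -d):
Positive differences: {2, 4, 6, 10}
Full difference set: {0} ∪ (positive diffs) ∪ (negative diffs).
|A - A| = 1 + 2·4 = 9 (matches direct enumeration: 9).

|A - A| = 9


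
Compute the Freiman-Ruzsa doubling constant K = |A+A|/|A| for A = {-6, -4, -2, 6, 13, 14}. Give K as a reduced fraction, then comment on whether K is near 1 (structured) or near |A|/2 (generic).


|A| = 6.
Compute A + A by enumerating all 36 pairs.
A + A = {-12, -10, -8, -6, -4, 0, 2, 4, 7, 8, 9, 10, 11, 12, 19, 20, 26, 27, 28}, so |A + A| = 19.
K = |A + A| / |A| = 19/6 (already in lowest terms) ≈ 3.1667.
Reference: AP of size 6 gives K = 11/6 ≈ 1.8333; a fully generic set of size 6 gives K ≈ 3.5000.

|A| = 6, |A + A| = 19, K = 19/6.


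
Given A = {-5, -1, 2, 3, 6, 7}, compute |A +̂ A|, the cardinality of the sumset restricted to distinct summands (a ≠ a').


Restricted sumset: A +̂ A = {a + a' : a ∈ A, a' ∈ A, a ≠ a'}.
Equivalently, take A + A and drop any sum 2a that is achievable ONLY as a + a for a ∈ A (i.e. sums representable only with equal summands).
Enumerate pairs (a, a') with a < a' (symmetric, so each unordered pair gives one sum; this covers all a ≠ a'):
  -5 + -1 = -6
  -5 + 2 = -3
  -5 + 3 = -2
  -5 + 6 = 1
  -5 + 7 = 2
  -1 + 2 = 1
  -1 + 3 = 2
  -1 + 6 = 5
  -1 + 7 = 6
  2 + 3 = 5
  2 + 6 = 8
  2 + 7 = 9
  3 + 6 = 9
  3 + 7 = 10
  6 + 7 = 13
Collected distinct sums: {-6, -3, -2, 1, 2, 5, 6, 8, 9, 10, 13}
|A +̂ A| = 11
(Reference bound: |A +̂ A| ≥ 2|A| - 3 for |A| ≥ 2, with |A| = 6 giving ≥ 9.)

|A +̂ A| = 11


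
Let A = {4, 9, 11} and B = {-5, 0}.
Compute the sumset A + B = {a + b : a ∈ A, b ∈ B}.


A + B = {a + b : a ∈ A, b ∈ B}.
Enumerate all |A|·|B| = 3·2 = 6 pairs (a, b) and collect distinct sums.
a = 4: 4+-5=-1, 4+0=4
a = 9: 9+-5=4, 9+0=9
a = 11: 11+-5=6, 11+0=11
Collecting distinct sums: A + B = {-1, 4, 6, 9, 11}
|A + B| = 5

A + B = {-1, 4, 6, 9, 11}


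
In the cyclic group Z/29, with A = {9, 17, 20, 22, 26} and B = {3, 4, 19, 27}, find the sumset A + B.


Work in Z/29Z: reduce every sum a + b modulo 29.
Enumerate all 20 pairs:
a = 9: 9+3=12, 9+4=13, 9+19=28, 9+27=7
a = 17: 17+3=20, 17+4=21, 17+19=7, 17+27=15
a = 20: 20+3=23, 20+4=24, 20+19=10, 20+27=18
a = 22: 22+3=25, 22+4=26, 22+19=12, 22+27=20
a = 26: 26+3=0, 26+4=1, 26+19=16, 26+27=24
Distinct residues collected: {0, 1, 7, 10, 12, 13, 15, 16, 18, 20, 21, 23, 24, 25, 26, 28}
|A + B| = 16 (out of 29 total residues).

A + B = {0, 1, 7, 10, 12, 13, 15, 16, 18, 20, 21, 23, 24, 25, 26, 28}


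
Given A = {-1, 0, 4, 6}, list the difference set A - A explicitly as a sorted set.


A - A = {a - a' : a, a' ∈ A}.
Compute a - a' for each ordered pair (a, a'):
a = -1: -1--1=0, -1-0=-1, -1-4=-5, -1-6=-7
a = 0: 0--1=1, 0-0=0, 0-4=-4, 0-6=-6
a = 4: 4--1=5, 4-0=4, 4-4=0, 4-6=-2
a = 6: 6--1=7, 6-0=6, 6-4=2, 6-6=0
Collecting distinct values (and noting 0 appears from a-a):
A - A = {-7, -6, -5, -4, -2, -1, 0, 1, 2, 4, 5, 6, 7}
|A - A| = 13

A - A = {-7, -6, -5, -4, -2, -1, 0, 1, 2, 4, 5, 6, 7}


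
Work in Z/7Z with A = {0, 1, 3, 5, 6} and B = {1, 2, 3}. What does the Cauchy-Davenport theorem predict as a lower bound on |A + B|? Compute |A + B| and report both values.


Cauchy-Davenport: |A + B| ≥ min(p, |A| + |B| - 1) for A, B nonempty in Z/pZ.
|A| = 5, |B| = 3, p = 7.
CD lower bound = min(7, 5 + 3 - 1) = min(7, 7) = 7.
Compute A + B mod 7 directly:
a = 0: 0+1=1, 0+2=2, 0+3=3
a = 1: 1+1=2, 1+2=3, 1+3=4
a = 3: 3+1=4, 3+2=5, 3+3=6
a = 5: 5+1=6, 5+2=0, 5+3=1
a = 6: 6+1=0, 6+2=1, 6+3=2
A + B = {0, 1, 2, 3, 4, 5, 6}, so |A + B| = 7.
Verify: 7 ≥ 7? Yes ✓.

CD lower bound = 7, actual |A + B| = 7.


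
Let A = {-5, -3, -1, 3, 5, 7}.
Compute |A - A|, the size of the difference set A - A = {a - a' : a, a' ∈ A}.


A - A = {a - a' : a, a' ∈ A}; |A| = 6.
Bounds: 2|A|-1 ≤ |A - A| ≤ |A|² - |A| + 1, i.e. 11 ≤ |A - A| ≤ 31.
Note: 0 ∈ A - A always (from a - a). The set is symmetric: if d ∈ A - A then -d ∈ A - A.
Enumerate nonzero differences d = a - a' with a > a' (then include -d):
Positive differences: {2, 4, 6, 8, 10, 12}
Full difference set: {0} ∪ (positive diffs) ∪ (negative diffs).
|A - A| = 1 + 2·6 = 13 (matches direct enumeration: 13).

|A - A| = 13


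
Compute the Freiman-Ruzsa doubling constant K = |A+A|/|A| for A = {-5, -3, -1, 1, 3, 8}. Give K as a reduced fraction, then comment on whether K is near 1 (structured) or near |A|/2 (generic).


|A| = 6.
Compute A + A by enumerating all 36 pairs.
A + A = {-10, -8, -6, -4, -2, 0, 2, 3, 4, 5, 6, 7, 9, 11, 16}, so |A + A| = 15.
K = |A + A| / |A| = 15/6 = 5/2 ≈ 2.5000.
Reference: AP of size 6 gives K = 11/6 ≈ 1.8333; a fully generic set of size 6 gives K ≈ 3.5000.

|A| = 6, |A + A| = 15, K = 15/6 = 5/2.


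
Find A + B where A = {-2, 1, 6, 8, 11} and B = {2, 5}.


A + B = {a + b : a ∈ A, b ∈ B}.
Enumerate all |A|·|B| = 5·2 = 10 pairs (a, b) and collect distinct sums.
a = -2: -2+2=0, -2+5=3
a = 1: 1+2=3, 1+5=6
a = 6: 6+2=8, 6+5=11
a = 8: 8+2=10, 8+5=13
a = 11: 11+2=13, 11+5=16
Collecting distinct sums: A + B = {0, 3, 6, 8, 10, 11, 13, 16}
|A + B| = 8

A + B = {0, 3, 6, 8, 10, 11, 13, 16}


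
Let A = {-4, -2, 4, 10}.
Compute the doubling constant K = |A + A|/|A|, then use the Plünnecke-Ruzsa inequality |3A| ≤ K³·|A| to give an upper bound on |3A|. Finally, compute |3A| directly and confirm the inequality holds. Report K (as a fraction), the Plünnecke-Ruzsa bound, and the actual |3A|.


|A| = 4.
Step 1: Compute A + A by enumerating all 16 pairs.
A + A = {-8, -6, -4, 0, 2, 6, 8, 14, 20}, so |A + A| = 9.
Step 2: Doubling constant K = |A + A|/|A| = 9/4 = 9/4 ≈ 2.2500.
Step 3: Plünnecke-Ruzsa gives |3A| ≤ K³·|A| = (2.2500)³ · 4 ≈ 45.5625.
Step 4: Compute 3A = A + A + A directly by enumerating all triples (a,b,c) ∈ A³; |3A| = 16.
Step 5: Check 16 ≤ 45.5625? Yes ✓.

K = 9/4, Plünnecke-Ruzsa bound K³|A| ≈ 45.5625, |3A| = 16, inequality holds.


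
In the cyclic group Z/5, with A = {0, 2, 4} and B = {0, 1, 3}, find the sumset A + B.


Work in Z/5Z: reduce every sum a + b modulo 5.
Enumerate all 9 pairs:
a = 0: 0+0=0, 0+1=1, 0+3=3
a = 2: 2+0=2, 2+1=3, 2+3=0
a = 4: 4+0=4, 4+1=0, 4+3=2
Distinct residues collected: {0, 1, 2, 3, 4}
|A + B| = 5 (out of 5 total residues).

A + B = {0, 1, 2, 3, 4}


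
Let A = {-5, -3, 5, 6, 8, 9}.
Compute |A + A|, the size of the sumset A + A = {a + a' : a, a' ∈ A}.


A + A = {a + a' : a, a' ∈ A}; |A| = 6.
General bounds: 2|A| - 1 ≤ |A + A| ≤ |A|(|A|+1)/2, i.e. 11 ≤ |A + A| ≤ 21.
Lower bound 2|A|-1 is attained iff A is an arithmetic progression.
Enumerate sums a + a' for a ≤ a' (symmetric, so this suffices):
a = -5: -5+-5=-10, -5+-3=-8, -5+5=0, -5+6=1, -5+8=3, -5+9=4
a = -3: -3+-3=-6, -3+5=2, -3+6=3, -3+8=5, -3+9=6
a = 5: 5+5=10, 5+6=11, 5+8=13, 5+9=14
a = 6: 6+6=12, 6+8=14, 6+9=15
a = 8: 8+8=16, 8+9=17
a = 9: 9+9=18
Distinct sums: {-10, -8, -6, 0, 1, 2, 3, 4, 5, 6, 10, 11, 12, 13, 14, 15, 16, 17, 18}
|A + A| = 19

|A + A| = 19


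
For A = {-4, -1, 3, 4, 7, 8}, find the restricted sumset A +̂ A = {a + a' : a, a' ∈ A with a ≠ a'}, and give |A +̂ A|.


Restricted sumset: A +̂ A = {a + a' : a ∈ A, a' ∈ A, a ≠ a'}.
Equivalently, take A + A and drop any sum 2a that is achievable ONLY as a + a for a ∈ A (i.e. sums representable only with equal summands).
Enumerate pairs (a, a') with a < a' (symmetric, so each unordered pair gives one sum; this covers all a ≠ a'):
  -4 + -1 = -5
  -4 + 3 = -1
  -4 + 4 = 0
  -4 + 7 = 3
  -4 + 8 = 4
  -1 + 3 = 2
  -1 + 4 = 3
  -1 + 7 = 6
  -1 + 8 = 7
  3 + 4 = 7
  3 + 7 = 10
  3 + 8 = 11
  4 + 7 = 11
  4 + 8 = 12
  7 + 8 = 15
Collected distinct sums: {-5, -1, 0, 2, 3, 4, 6, 7, 10, 11, 12, 15}
|A +̂ A| = 12
(Reference bound: |A +̂ A| ≥ 2|A| - 3 for |A| ≥ 2, with |A| = 6 giving ≥ 9.)

|A +̂ A| = 12
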